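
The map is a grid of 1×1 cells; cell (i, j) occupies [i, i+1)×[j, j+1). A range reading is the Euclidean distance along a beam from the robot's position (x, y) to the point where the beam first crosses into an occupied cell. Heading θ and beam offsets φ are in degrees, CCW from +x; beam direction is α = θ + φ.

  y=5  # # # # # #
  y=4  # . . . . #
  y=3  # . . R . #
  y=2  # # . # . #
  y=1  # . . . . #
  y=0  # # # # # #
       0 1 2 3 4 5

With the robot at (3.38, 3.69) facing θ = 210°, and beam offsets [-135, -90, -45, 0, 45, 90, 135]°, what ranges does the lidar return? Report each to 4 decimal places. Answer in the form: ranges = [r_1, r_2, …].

beam 1: φ=-135°, α=75°
  dir = (cos 75°, sin 75°) = (0.2588, 0.9659); from cell (3,3)
  next x-line at t=2.3955, next y-line at t=0.3209; Δt_x=3.8637, Δt_y=1.0353
    y: enter (3,4) at t=0.3209
    y: enter (3,5) at t=1.3562 ← occupied
  → r_1 = 1.3562
beam 2: φ=-90°, α=120°
  dir = (cos 120°, sin 120°) = (-0.5000, 0.8660); from cell (3,3)
  next x-line at t=0.7600, next y-line at t=0.3580; Δt_x=2.0000, Δt_y=1.1547
    y: enter (3,4) at t=0.3580
    x: enter (2,4) at t=0.7600
    y: enter (2,5) at t=1.5127 ← occupied
  → r_2 = 1.5127
beam 3: φ=-45°, α=165°
  dir = (cos 165°, sin 165°) = (-0.9659, 0.2588); from cell (3,3)
  next x-line at t=0.3934, next y-line at t=1.1977; Δt_x=1.0353, Δt_y=3.8637
    x: enter (2,3) at t=0.3934
    y: enter (2,4) at t=1.1977
    x: enter (1,4) at t=1.4287
    x: enter (0,4) at t=2.4640 ← occupied
  → r_3 = 2.4640
beam 4: φ=0°, α=210°
  dir = (cos 210°, sin 210°) = (-0.8660, -0.5000); from cell (3,3)
  next x-line at t=0.4388, next y-line at t=1.3800; Δt_x=1.1547, Δt_y=2.0000
    x: enter (2,3) at t=0.4388
    y: enter (2,2) at t=1.3800
    x: enter (1,2) at t=1.5935 ← occupied
  → r_4 = 1.5935
beam 5: φ=45°, α=255°
  dir = (cos 255°, sin 255°) = (-0.2588, -0.9659); from cell (3,3)
  next x-line at t=1.4682, next y-line at t=0.7143; Δt_x=3.8637, Δt_y=1.0353
    y: enter (3,2) at t=0.7143 ← occupied
  → r_5 = 0.7143
beam 6: φ=90°, α=300°
  dir = (cos 300°, sin 300°) = (0.5000, -0.8660); from cell (3,3)
  next x-line at t=1.2400, next y-line at t=0.7967; Δt_x=2.0000, Δt_y=1.1547
    y: enter (3,2) at t=0.7967 ← occupied
  → r_6 = 0.7967
beam 7: φ=135°, α=345°
  dir = (cos 345°, sin 345°) = (0.9659, -0.2588); from cell (3,3)
  next x-line at t=0.6419, next y-line at t=2.6660; Δt_x=1.0353, Δt_y=3.8637
    x: enter (4,3) at t=0.6419
    x: enter (5,3) at t=1.6771 ← occupied
  → r_7 = 1.6771

ranges = [1.3562, 1.5127, 2.4640, 1.5935, 0.7143, 0.7967, 1.6771]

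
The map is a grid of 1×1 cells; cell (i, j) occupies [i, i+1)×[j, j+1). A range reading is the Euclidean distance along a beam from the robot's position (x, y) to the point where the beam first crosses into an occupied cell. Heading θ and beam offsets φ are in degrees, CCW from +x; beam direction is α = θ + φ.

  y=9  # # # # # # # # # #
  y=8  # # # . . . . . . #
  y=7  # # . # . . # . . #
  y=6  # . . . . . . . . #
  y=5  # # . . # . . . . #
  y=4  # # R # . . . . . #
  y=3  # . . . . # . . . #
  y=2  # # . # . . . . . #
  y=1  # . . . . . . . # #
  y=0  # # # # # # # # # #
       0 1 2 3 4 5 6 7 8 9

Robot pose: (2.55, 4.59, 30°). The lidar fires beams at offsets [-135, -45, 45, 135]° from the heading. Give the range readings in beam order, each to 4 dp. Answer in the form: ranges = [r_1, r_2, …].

ranges = [2.1250, 0.4659, 2.4950, 0.5694]

beam 1: φ=-135°, α=255°
  direction (-0.2588, -0.9659); cell (2,4); t to first gridline: x 2.1250, y 0.6108 (then +3.8637 / +1.0353)
    (2,3) via y @ 0.6108
    (2,2) via y @ 1.6461
    (1,2) via x @ 2.1250  # hit
  → r_1 = 2.1250
beam 2: φ=-45°, α=345°
  direction (0.9659, -0.2588); cell (2,4); t to first gridline: x 0.4659, y 2.2796 (then +1.0353 / +3.8637)
    (3,4) via x @ 0.4659  # hit
  → r_2 = 0.4659
beam 3: φ=45°, α=75°
  direction (0.2588, 0.9659); cell (2,4); t to first gridline: x 1.7387, y 0.4245 (then +3.8637 / +1.0353)
    (2,5) via y @ 0.4245
    (2,6) via y @ 1.4597
    (3,6) via x @ 1.7387
    (3,7) via y @ 2.4950  # hit
  → r_3 = 2.4950
beam 4: φ=135°, α=165°
  direction (-0.9659, 0.2588); cell (2,4); t to first gridline: x 0.5694, y 1.5841 (then +1.0353 / +3.8637)
    (1,4) via x @ 0.5694  # hit
  → r_4 = 0.5694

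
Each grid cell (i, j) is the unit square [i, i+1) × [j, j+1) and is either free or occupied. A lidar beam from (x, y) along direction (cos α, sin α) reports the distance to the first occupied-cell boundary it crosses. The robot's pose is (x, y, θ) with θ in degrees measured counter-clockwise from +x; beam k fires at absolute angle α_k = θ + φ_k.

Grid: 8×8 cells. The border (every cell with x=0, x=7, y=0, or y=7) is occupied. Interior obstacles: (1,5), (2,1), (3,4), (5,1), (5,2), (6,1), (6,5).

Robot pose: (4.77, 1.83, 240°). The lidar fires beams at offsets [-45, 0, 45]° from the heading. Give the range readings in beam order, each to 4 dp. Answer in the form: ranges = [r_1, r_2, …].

ranges = [1.8324, 0.9584, 0.8593]

beam 1: φ=-45°, α=195°
  d=(-0.9659,-0.2588)  start (4,1)  tX=0.7972 tY=3.2069  stride 1/|dx|=1.0353 1/|dy|=3.8637
    cross x-line → (3,1), t=0.7972
    cross x-line → (2,1), t=1.8324 (wall)
  → r_1 = 1.8324
beam 2: φ=0°, α=240°
  d=(-0.5000,-0.8660)  start (4,1)  tX=1.5400 tY=0.9584  stride 1/|dx|=2.0000 1/|dy|=1.1547
    cross y-line → (4,0), t=0.9584 (wall)
  → r_2 = 0.9584
beam 3: φ=45°, α=285°
  d=(0.2588,-0.9659)  start (4,1)  tX=0.8887 tY=0.8593  stride 1/|dx|=3.8637 1/|dy|=1.0353
    cross y-line → (4,0), t=0.8593 (wall)
  → r_3 = 0.8593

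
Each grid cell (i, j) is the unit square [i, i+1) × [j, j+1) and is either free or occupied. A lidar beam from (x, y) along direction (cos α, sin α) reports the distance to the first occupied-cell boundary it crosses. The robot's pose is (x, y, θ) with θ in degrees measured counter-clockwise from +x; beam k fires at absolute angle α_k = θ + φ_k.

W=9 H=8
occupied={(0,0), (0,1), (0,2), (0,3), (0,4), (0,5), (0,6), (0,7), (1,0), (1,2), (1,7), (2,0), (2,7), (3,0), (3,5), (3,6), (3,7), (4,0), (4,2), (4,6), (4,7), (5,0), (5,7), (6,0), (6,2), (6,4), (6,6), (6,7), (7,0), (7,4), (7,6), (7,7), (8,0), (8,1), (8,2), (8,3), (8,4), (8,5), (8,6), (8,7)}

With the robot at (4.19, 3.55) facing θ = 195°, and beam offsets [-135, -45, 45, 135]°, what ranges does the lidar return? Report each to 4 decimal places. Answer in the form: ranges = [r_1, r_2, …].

beam 1: φ=-135°, α=60°
  cosα=0.5000 sinα=0.8660 | (4,3) | tMaxX 1.6200 tMaxY 0.5196 | tΔX 2.0000 tΔY 1.1547
    t=0.5196 [y] (4,4)
    t=1.6200 [x] (5,4)
    t=1.6743 [y] (5,5)
    t=2.8290 [y] (5,6)
    t=3.6200 [x] (6,6) — stop
  → r_1 = 3.6200
beam 2: φ=-45°, α=150°
  cosα=-0.8660 sinα=0.5000 | (4,3) | tMaxX 0.2194 tMaxY 0.9000 | tΔX 1.1547 tΔY 2.0000
    t=0.2194 [x] (3,3)
    t=0.9000 [y] (3,4)
    t=1.3741 [x] (2,4)
    t=2.5288 [x] (1,4)
    t=2.9000 [y] (1,5)
    t=3.6835 [x] (0,5) — stop
  → r_2 = 3.6835
beam 3: φ=45°, α=240°
  cosα=-0.5000 sinα=-0.8660 | (4,3) | tMaxX 0.3800 tMaxY 0.6351 | tΔX 2.0000 tΔY 1.1547
    t=0.3800 [x] (3,3)
    t=0.6351 [y] (3,2)
    t=1.7898 [y] (3,1)
    t=2.3800 [x] (2,1)
    t=2.9445 [y] (2,0) — stop
  → r_3 = 2.9445
beam 4: φ=135°, α=330°
  cosα=0.8660 sinα=-0.5000 | (4,3) | tMaxX 0.9353 tMaxY 1.1000 | tΔX 1.1547 tΔY 2.0000
    t=0.9353 [x] (5,3)
    t=1.1000 [y] (5,2)
    t=2.0900 [x] (6,2) — stop
  → r_4 = 2.0900

ranges = [3.6200, 3.6835, 2.9445, 2.0900]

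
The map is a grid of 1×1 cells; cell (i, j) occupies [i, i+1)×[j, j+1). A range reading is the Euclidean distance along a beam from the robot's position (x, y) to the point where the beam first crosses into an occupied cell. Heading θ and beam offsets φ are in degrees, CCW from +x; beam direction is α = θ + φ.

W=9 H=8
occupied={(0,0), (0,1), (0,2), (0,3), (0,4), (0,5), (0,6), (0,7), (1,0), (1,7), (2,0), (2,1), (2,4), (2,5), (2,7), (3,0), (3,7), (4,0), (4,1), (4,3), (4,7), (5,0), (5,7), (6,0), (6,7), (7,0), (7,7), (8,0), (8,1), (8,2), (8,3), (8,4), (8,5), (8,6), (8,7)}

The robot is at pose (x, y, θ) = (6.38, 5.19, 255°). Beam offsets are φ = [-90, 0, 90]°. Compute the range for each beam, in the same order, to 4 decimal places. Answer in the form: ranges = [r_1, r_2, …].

ranges = [5.5698, 4.3378, 1.6771]

beam 1: φ=-90°, α=165°
  cosα=-0.9659 sinα=0.2588 | (6,5) | tMaxX 0.3934 tMaxY 3.1296 | tΔX 1.0353 tΔY 3.8637
    t=0.3934 [x] (5,5)
    t=1.4287 [x] (4,5)
    t=2.4640 [x] (3,5)
    t=3.1296 [y] (3,6)
    t=3.4992 [x] (2,6)
    t=4.5345 [x] (1,6)
    t=5.5698 [x] (0,6) — stop
  → r_1 = 5.5698
beam 2: φ=0°, α=255°
  cosα=-0.2588 sinα=-0.9659 | (6,5) | tMaxX 1.4682 tMaxY 0.1967 | tΔX 3.8637 tΔY 1.0353
    t=0.1967 [y] (6,4)
    t=1.2320 [y] (6,3)
    t=1.4682 [x] (5,3)
    t=2.2673 [y] (5,2)
    t=3.3025 [y] (5,1)
    t=4.3378 [y] (5,0) — stop
  → r_2 = 4.3378
beam 3: φ=90°, α=345°
  cosα=0.9659 sinα=-0.2588 | (6,5) | tMaxX 0.6419 tMaxY 0.7341 | tΔX 1.0353 tΔY 3.8637
    t=0.6419 [x] (7,5)
    t=0.7341 [y] (7,4)
    t=1.6771 [x] (8,4) — stop
  → r_3 = 1.6771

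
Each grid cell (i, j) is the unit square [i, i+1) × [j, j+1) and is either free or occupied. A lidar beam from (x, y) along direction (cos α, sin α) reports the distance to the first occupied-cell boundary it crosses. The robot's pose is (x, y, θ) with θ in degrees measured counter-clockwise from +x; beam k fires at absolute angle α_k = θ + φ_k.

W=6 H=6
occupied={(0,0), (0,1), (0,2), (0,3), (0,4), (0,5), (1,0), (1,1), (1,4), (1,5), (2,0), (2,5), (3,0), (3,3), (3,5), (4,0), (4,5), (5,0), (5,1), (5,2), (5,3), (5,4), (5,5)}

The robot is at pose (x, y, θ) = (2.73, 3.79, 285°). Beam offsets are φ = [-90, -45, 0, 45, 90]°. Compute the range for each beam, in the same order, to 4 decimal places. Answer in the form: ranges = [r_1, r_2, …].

beam 1: φ=-90°, α=195°
  direction (-0.9659, -0.2588); cell (2,3); t to first gridline: x 0.7558, y 3.0523 (then +1.0353 / +3.8637)
    (1,3) via x @ 0.7558
    (0,3) via x @ 1.7910  # hit
  → r_1 = 1.7910
beam 2: φ=-45°, α=240°
  direction (-0.5000, -0.8660); cell (2,3); t to first gridline: x 1.4600, y 0.9122 (then +2.0000 / +1.1547)
    (2,2) via y @ 0.9122
    (1,2) via x @ 1.4600
    (1,1) via y @ 2.0669  # hit
  → r_2 = 2.0669
beam 3: φ=0°, α=285°
  direction (0.2588, -0.9659); cell (2,3); t to first gridline: x 1.0432, y 0.8179 (then +3.8637 / +1.0353)
    (2,2) via y @ 0.8179
    (3,2) via x @ 1.0432
    (3,1) via y @ 1.8531
    (3,0) via y @ 2.8884  # hit
  → r_3 = 2.8884
beam 4: φ=45°, α=330°
  direction (0.8660, -0.5000); cell (2,3); t to first gridline: x 0.3118, y 1.5800 (then +1.1547 / +2.0000)
    (3,3) via x @ 0.3118  # hit
  → r_4 = 0.3118
beam 5: φ=90°, α=15°
  direction (0.9659, 0.2588); cell (2,3); t to first gridline: x 0.2795, y 0.8114 (then +1.0353 / +3.8637)
    (3,3) via x @ 0.2795  # hit
  → r_5 = 0.2795

ranges = [1.7910, 2.0669, 2.8884, 0.3118, 0.2795]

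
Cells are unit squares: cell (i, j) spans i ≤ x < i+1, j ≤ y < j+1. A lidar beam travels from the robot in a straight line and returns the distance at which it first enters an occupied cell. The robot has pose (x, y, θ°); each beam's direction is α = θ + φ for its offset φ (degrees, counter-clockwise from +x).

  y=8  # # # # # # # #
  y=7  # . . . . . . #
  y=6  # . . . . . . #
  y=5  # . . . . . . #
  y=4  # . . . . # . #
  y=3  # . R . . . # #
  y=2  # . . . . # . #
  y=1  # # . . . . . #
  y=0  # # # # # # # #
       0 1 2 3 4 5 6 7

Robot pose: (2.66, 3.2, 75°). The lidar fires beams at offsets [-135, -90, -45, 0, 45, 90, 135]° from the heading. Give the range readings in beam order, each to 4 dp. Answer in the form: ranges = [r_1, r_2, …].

beam 1: φ=-135°, α=300°
  d=(0.5000,-0.8660)  start (2,3)  tX=0.6800 tY=0.2309  stride 1/|dx|=2.0000 1/|dy|=1.1547
    cross y-line → (2,2), t=0.2309
    cross x-line → (3,2), t=0.6800
    cross y-line → (3,1), t=1.3856
    cross y-line → (3,0), t=2.5403 (wall)
  → r_1 = 2.5403
beam 2: φ=-90°, α=345°
  d=(0.9659,-0.2588)  start (2,3)  tX=0.3520 tY=0.7727  stride 1/|dx|=1.0353 1/|dy|=3.8637
    cross x-line → (3,3), t=0.3520
    cross y-line → (3,2), t=0.7727
    cross x-line → (4,2), t=1.3873
    cross x-line → (5,2), t=2.4225 (wall)
  → r_2 = 2.4225
beam 3: φ=-45°, α=30°
  d=(0.8660,0.5000)  start (2,3)  tX=0.3926 tY=1.6000  stride 1/|dx|=1.1547 1/|dy|=2.0000
    cross x-line → (3,3), t=0.3926
    cross x-line → (4,3), t=1.5473
    cross y-line → (4,4), t=1.6000
    cross x-line → (5,4), t=2.7020 (wall)
  → r_3 = 2.7020
beam 4: φ=0°, α=75°
  d=(0.2588,0.9659)  start (2,3)  tX=1.3137 tY=0.8282  stride 1/|dx|=3.8637 1/|dy|=1.0353
    cross y-line → (2,4), t=0.8282
    cross x-line → (3,4), t=1.3137
    cross y-line → (3,5), t=1.8635
    cross y-line → (3,6), t=2.8988
    cross y-line → (3,7), t=3.9340
    cross y-line → (3,8), t=4.9693 (wall)
  → r_4 = 4.9693
beam 5: φ=45°, α=120°
  d=(-0.5000,0.8660)  start (2,3)  tX=1.3200 tY=0.9238  stride 1/|dx|=2.0000 1/|dy|=1.1547
    cross y-line → (2,4), t=0.9238
    cross x-line → (1,4), t=1.3200
    cross y-line → (1,5), t=2.0785
    cross y-line → (1,6), t=3.2332
    cross x-line → (0,6), t=3.3200 (wall)
  → r_5 = 3.3200
beam 6: φ=90°, α=165°
  d=(-0.9659,0.2588)  start (2,3)  tX=0.6833 tY=3.0910  stride 1/|dx|=1.0353 1/|dy|=3.8637
    cross x-line → (1,3), t=0.6833
    cross x-line → (0,3), t=1.7186 (wall)
  → r_6 = 1.7186
beam 7: φ=135°, α=210°
  d=(-0.8660,-0.5000)  start (2,3)  tX=0.7621 tY=0.4000  stride 1/|dx|=1.1547 1/|dy|=2.0000
    cross y-line → (2,2), t=0.4000
    cross x-line → (1,2), t=0.7621
    cross x-line → (0,2), t=1.9168 (wall)
  → r_7 = 1.9168

ranges = [2.5403, 2.4225, 2.7020, 4.9693, 3.3200, 1.7186, 1.9168]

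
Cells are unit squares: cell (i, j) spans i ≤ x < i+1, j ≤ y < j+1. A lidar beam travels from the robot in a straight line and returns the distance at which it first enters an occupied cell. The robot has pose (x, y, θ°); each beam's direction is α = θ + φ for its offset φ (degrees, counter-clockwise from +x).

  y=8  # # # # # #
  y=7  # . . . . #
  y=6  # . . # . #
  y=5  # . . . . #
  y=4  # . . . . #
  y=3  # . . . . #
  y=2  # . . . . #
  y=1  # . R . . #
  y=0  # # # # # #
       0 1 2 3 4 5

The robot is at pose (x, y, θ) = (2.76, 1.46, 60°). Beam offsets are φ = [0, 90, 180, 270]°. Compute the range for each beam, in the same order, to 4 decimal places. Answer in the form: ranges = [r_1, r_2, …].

beam 1: φ=0°, α=60°
  direction (0.5000, 0.8660); cell (2,1); t to first gridline: x 0.4800, y 0.6235 (then +2.0000 / +1.1547)
    (3,1) via x @ 0.4800
    (3,2) via y @ 0.6235
    (3,3) via y @ 1.7782
    (4,3) via x @ 2.4800
    (4,4) via y @ 2.9329
    (4,5) via y @ 4.0876
    (5,5) via x @ 4.4800  # hit
  → r_1 = 4.4800
beam 2: φ=90°, α=150°
  direction (-0.8660, 0.5000); cell (2,1); t to first gridline: x 0.8776, y 1.0800 (then +1.1547 / +2.0000)
    (1,1) via x @ 0.8776
    (1,2) via y @ 1.0800
    (0,2) via x @ 2.0323  # hit
  → r_2 = 2.0323
beam 3: φ=180°, α=240°
  direction (-0.5000, -0.8660); cell (2,1); t to first gridline: x 1.5200, y 0.5312 (then +2.0000 / +1.1547)
    (2,0) via y @ 0.5312  # hit
  → r_3 = 0.5312
beam 4: φ=270°, α=330°
  direction (0.8660, -0.5000); cell (2,1); t to first gridline: x 0.2771, y 0.9200 (then +1.1547 / +2.0000)
    (3,1) via x @ 0.2771
    (3,0) via y @ 0.9200  # hit
  → r_4 = 0.9200

ranges = [4.4800, 2.0323, 0.5312, 0.9200]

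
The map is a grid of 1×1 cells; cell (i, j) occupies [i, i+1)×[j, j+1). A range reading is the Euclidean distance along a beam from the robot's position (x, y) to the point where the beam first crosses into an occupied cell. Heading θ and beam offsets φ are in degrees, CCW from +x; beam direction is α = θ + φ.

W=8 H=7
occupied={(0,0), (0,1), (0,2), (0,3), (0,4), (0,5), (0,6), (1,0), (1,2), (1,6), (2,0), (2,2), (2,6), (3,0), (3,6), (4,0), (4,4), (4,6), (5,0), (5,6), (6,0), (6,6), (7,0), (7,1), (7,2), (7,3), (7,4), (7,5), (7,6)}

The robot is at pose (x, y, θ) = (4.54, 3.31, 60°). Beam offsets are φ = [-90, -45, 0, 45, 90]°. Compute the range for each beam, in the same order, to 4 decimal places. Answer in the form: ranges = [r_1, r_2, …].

beam 1: φ=-90°, α=330°
  d=(0.8660,-0.5000)  start (4,3)  tX=0.5312 tY=0.6200  stride 1/|dx|=1.1547 1/|dy|=2.0000
    cross x-line → (5,3), t=0.5312
    cross y-line → (5,2), t=0.6200
    cross x-line → (6,2), t=1.6859
    cross y-line → (6,1), t=2.6200
    cross x-line → (7,1), t=2.8406 (wall)
  → r_1 = 2.8406
beam 2: φ=-45°, α=15°
  d=(0.9659,0.2588)  start (4,3)  tX=0.4762 tY=2.6660  stride 1/|dx|=1.0353 1/|dy|=3.8637
    cross x-line → (5,3), t=0.4762
    cross x-line → (6,3), t=1.5115
    cross x-line → (7,3), t=2.5468 (wall)
  → r_2 = 2.5468
beam 3: φ=0°, α=60°
  d=(0.5000,0.8660)  start (4,3)  tX=0.9200 tY=0.7967  stride 1/|dx|=2.0000 1/|dy|=1.1547
    cross y-line → (4,4), t=0.7967 (wall)
  → r_3 = 0.7967
beam 4: φ=45°, α=105°
  d=(-0.2588,0.9659)  start (4,3)  tX=2.0864 tY=0.7143  stride 1/|dx|=3.8637 1/|dy|=1.0353
    cross y-line → (4,4), t=0.7143 (wall)
  → r_4 = 0.7143
beam 5: φ=90°, α=150°
  d=(-0.8660,0.5000)  start (4,3)  tX=0.6235 tY=1.3800  stride 1/|dx|=1.1547 1/|dy|=2.0000
    cross x-line → (3,3), t=0.6235
    cross y-line → (3,4), t=1.3800
    cross x-line → (2,4), t=1.7782
    cross x-line → (1,4), t=2.9329
    cross y-line → (1,5), t=3.3800
    cross x-line → (0,5), t=4.0876 (wall)
  → r_5 = 4.0876

ranges = [2.8406, 2.5468, 0.7967, 0.7143, 4.0876]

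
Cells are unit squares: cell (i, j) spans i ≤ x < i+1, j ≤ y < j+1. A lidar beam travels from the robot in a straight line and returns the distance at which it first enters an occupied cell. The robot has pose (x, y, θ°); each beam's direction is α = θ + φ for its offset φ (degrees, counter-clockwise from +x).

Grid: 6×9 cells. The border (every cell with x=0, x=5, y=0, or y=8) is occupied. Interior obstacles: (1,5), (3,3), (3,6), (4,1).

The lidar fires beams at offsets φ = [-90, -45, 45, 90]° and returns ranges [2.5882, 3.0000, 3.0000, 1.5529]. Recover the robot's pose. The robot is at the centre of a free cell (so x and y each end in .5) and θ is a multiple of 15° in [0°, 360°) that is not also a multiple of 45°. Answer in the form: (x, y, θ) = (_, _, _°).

(x, y, θ) = (1.5, 3.5, 15°)

Enumerate (i+0.5, j+0.5, θ) over the 24 free cells and 16 admissible headings. For each, cast all 4 beams and compare to the given ranges.
  (4.5, 2.5, 15°): beam 1 = 0.5176 ≠ 2.5882 ✗
  (1.5, 1.5, 30°): beam 1 = 0.5774 ≠ 2.5882 ✗
  (2.5, 4.5, 240°): beam 1 = 1.0000 ≠ 2.5882 ✗
  (3.5, 5.5, 255°): beam 1 = 1.5529 ≠ 2.5882 ✗
  …
  (1.5, 3.5, 15°): r_1=2.5882, r_2=3.0000, r_3=3.0000, r_4=1.5529 — all match ✓
No second candidate reproduces the full scan.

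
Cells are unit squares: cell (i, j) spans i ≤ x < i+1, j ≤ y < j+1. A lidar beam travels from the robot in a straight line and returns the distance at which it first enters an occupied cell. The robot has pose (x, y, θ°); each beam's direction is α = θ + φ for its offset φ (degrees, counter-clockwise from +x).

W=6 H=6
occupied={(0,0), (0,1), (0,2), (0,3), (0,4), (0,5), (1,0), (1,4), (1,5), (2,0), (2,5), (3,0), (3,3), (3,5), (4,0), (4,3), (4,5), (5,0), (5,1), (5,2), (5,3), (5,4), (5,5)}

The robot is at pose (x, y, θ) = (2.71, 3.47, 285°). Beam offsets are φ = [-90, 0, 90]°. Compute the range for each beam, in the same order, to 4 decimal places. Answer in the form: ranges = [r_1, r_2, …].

ranges = [1.7703, 2.5571, 0.3002]

beam 1: φ=-90°, α=195°
  direction (-0.9659, -0.2588); cell (2,3); t to first gridline: x 0.7350, y 1.8159 (then +1.0353 / +3.8637)
    (1,3) via x @ 0.7350
    (0,3) via x @ 1.7703  # hit
  → r_1 = 1.7703
beam 2: φ=0°, α=285°
  direction (0.2588, -0.9659); cell (2,3); t to first gridline: x 1.1205, y 0.4866 (then +3.8637 / +1.0353)
    (2,2) via y @ 0.4866
    (3,2) via x @ 1.1205
    (3,1) via y @ 1.5219
    (3,0) via y @ 2.5571  # hit
  → r_2 = 2.5571
beam 3: φ=90°, α=15°
  direction (0.9659, 0.2588); cell (2,3); t to first gridline: x 0.3002, y 2.0478 (then +1.0353 / +3.8637)
    (3,3) via x @ 0.3002  # hit
  → r_3 = 0.3002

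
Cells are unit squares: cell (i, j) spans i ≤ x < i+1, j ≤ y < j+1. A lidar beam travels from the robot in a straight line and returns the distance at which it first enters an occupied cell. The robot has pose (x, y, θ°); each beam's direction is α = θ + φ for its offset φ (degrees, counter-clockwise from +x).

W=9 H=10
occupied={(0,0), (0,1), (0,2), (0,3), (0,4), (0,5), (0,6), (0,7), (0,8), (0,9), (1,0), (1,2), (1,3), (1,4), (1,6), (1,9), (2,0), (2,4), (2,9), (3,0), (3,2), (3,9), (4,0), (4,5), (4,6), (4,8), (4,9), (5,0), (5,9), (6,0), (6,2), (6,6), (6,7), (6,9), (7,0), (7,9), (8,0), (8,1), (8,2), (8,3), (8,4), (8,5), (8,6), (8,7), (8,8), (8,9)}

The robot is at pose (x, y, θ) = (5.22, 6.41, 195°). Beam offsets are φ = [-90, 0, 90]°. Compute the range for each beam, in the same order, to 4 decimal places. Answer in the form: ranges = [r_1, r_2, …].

beam 1: φ=-90°, α=105°
  direction (-0.2588, 0.9659); cell (5,6); t to first gridline: x 0.8500, y 0.6108 (then +3.8637 / +1.0353)
    (5,7) via y @ 0.6108
    (4,7) via x @ 0.8500
    (4,8) via y @ 1.6461  # hit
  → r_1 = 1.6461
beam 2: φ=0°, α=195°
  direction (-0.9659, -0.2588); cell (5,6); t to first gridline: x 0.2278, y 1.5841 (then +1.0353 / +3.8637)
    (4,6) via x @ 0.2278  # hit
  → r_2 = 0.2278
beam 3: φ=90°, α=285°
  direction (0.2588, -0.9659); cell (5,6); t to first gridline: x 3.0137, y 0.4245 (then +3.8637 / +1.0353)
    (5,5) via y @ 0.4245
    (5,4) via y @ 1.4597
    (5,3) via y @ 2.4950
    (6,3) via x @ 3.0137
    (6,2) via y @ 3.5303  # hit
  → r_3 = 3.5303

ranges = [1.6461, 0.2278, 3.5303]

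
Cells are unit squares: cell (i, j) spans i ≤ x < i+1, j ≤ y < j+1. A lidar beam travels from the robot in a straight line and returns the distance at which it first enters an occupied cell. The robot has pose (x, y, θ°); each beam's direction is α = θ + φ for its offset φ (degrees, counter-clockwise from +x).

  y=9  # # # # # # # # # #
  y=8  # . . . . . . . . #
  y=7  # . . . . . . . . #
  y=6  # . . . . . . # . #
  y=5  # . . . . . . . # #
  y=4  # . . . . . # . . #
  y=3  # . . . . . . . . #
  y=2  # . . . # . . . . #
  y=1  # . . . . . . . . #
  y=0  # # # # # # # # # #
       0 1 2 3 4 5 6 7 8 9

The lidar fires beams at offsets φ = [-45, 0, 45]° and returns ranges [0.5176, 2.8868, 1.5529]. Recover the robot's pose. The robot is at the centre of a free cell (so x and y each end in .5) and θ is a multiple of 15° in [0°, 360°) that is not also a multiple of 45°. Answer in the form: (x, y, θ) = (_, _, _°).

Candidates: 60 free-cell centres × 16 headings = 960 poses. Raycast each; keep the one whose scan matches to 4 dp.
  (2.5, 5.5, 150°): beam 1 = 3.6235 ≠ 0.5176 ✗
  (2.5, 6.5, 165°): beam 1 = 2.8868 ≠ 0.5176 ✗
  (2.5, 2.5, 240°): beam 1 = 1.5529 ≠ 0.5176 ✗
  (1.5, 6.5, 165°): beam 1 = 1.0000 ≠ 0.5176 ✗
  …
  (6.5, 5.5, 330°): r_1=0.5176, r_2=2.8868, r_3=1.5529 — all match ✓
Only this pose fits every beam.

(x, y, θ) = (6.5, 5.5, 330°)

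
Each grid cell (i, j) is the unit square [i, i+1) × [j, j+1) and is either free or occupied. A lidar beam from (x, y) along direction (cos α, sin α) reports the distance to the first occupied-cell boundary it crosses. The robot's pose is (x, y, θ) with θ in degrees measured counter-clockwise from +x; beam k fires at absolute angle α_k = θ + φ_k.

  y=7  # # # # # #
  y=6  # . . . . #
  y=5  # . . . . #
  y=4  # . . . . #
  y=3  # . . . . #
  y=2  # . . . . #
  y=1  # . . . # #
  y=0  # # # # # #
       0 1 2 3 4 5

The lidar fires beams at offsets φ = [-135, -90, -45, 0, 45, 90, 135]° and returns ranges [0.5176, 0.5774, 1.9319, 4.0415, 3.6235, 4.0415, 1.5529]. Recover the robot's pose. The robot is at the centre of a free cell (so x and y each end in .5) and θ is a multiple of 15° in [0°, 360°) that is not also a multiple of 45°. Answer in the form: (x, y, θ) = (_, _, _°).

(x, y, θ) = (4.5, 3.5, 120°)

The pose lattice has 23·16 = 368 candidates. Test each by forward raycasting.
  (1.5, 3.5, 75°): beam 1 = 2.8868 ≠ 0.5176 ✗
  (4.5, 2.5, 60°): beam 3 = 0.5176 ≠ 1.9319 ✗
  (2.5, 1.5, 330°): beam 1 = 1.5529 ≠ 0.5176 ✗
  …
  (4.5, 3.5, 120°): r_1=0.5176, r_2=0.5774, r_3=1.9319, r_4=4.0415, r_5=3.6235, r_6=4.0415, r_7=1.5529 — all match ✓
Only this pose fits every beam.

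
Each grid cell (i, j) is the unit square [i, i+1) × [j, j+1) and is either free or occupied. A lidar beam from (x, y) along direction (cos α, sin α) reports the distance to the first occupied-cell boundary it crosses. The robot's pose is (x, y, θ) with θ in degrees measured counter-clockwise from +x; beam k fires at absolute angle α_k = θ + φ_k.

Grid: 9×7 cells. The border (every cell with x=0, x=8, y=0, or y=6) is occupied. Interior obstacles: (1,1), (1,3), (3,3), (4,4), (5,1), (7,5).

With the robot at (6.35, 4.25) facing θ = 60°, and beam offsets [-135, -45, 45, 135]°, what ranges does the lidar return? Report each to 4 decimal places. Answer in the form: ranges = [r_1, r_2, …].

ranges = [3.3646, 1.7082, 1.8117, 2.4329]

beam 1: φ=-135°, α=285°
  cosα=0.2588 sinα=-0.9659 | (6,4) | tMaxX 2.5114 tMaxY 0.2588 | tΔX 3.8637 tΔY 1.0353
    t=0.2588 [y] (6,3)
    t=1.2941 [y] (6,2)
    t=2.3294 [y] (6,1)
    t=2.5114 [x] (7,1)
    t=3.3646 [y] (7,0) — stop
  → r_1 = 3.3646
beam 2: φ=-45°, α=15°
  cosα=0.9659 sinα=0.2588 | (6,4) | tMaxX 0.6729 tMaxY 2.8978 | tΔX 1.0353 tΔY 3.8637
    t=0.6729 [x] (7,4)
    t=1.7082 [x] (8,4) — stop
  → r_2 = 1.7082
beam 3: φ=45°, α=105°
  cosα=-0.2588 sinα=0.9659 | (6,4) | tMaxX 1.3523 tMaxY 0.7765 | tΔX 3.8637 tΔY 1.0353
    t=0.7765 [y] (6,5)
    t=1.3523 [x] (5,5)
    t=1.8117 [y] (5,6) — stop
  → r_3 = 1.8117
beam 4: φ=135°, α=195°
  cosα=-0.9659 sinα=-0.2588 | (6,4) | tMaxX 0.3623 tMaxY 0.9659 | tΔX 1.0353 tΔY 3.8637
    t=0.3623 [x] (5,4)
    t=0.9659 [y] (5,3)
    t=1.3976 [x] (4,3)
    t=2.4329 [x] (3,3) — stop
  → r_4 = 2.4329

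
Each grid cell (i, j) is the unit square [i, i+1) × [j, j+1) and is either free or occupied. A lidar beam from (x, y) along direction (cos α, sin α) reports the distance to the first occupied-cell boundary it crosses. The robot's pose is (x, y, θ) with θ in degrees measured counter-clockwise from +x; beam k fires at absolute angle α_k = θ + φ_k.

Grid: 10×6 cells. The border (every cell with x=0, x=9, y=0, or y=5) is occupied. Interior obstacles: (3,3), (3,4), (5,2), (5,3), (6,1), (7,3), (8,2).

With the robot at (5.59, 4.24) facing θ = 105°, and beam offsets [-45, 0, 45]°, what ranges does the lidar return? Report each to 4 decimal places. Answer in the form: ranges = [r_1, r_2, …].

beam 1: φ=-45°, α=60°
  dir = (cos 60°, sin 60°) = (0.5000, 0.8660); from cell (5,4)
  next x-line at t=0.8200, next y-line at t=0.8776; Δt_x=2.0000, Δt_y=1.1547
    x: enter (6,4) at t=0.8200
    y: enter (6,5) at t=0.8776 ← occupied
  → r_1 = 0.8776
beam 2: φ=0°, α=105°
  dir = (cos 105°, sin 105°) = (-0.2588, 0.9659); from cell (5,4)
  next x-line at t=2.2796, next y-line at t=0.7868; Δt_x=3.8637, Δt_y=1.0353
    y: enter (5,5) at t=0.7868 ← occupied
  → r_2 = 0.7868
beam 3: φ=45°, α=150°
  dir = (cos 150°, sin 150°) = (-0.8660, 0.5000); from cell (5,4)
  next x-line at t=0.6813, next y-line at t=1.5200; Δt_x=1.1547, Δt_y=2.0000
    x: enter (4,4) at t=0.6813
    y: enter (4,5) at t=1.5200 ← occupied
  → r_3 = 1.5200

ranges = [0.8776, 0.7868, 1.5200]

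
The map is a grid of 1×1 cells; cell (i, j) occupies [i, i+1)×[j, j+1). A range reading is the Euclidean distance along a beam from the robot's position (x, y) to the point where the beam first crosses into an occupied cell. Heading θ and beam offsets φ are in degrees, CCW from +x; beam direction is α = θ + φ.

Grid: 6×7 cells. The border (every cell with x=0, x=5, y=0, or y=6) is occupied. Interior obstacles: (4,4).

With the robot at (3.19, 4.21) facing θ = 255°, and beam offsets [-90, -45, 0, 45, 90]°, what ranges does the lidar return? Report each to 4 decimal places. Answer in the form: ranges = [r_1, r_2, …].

beam 1: φ=-90°, α=165°
  dir = (cos 165°, sin 165°) = (-0.9659, 0.2588); from cell (3,4)
  next x-line at t=0.1967, next y-line at t=3.0523; Δt_x=1.0353, Δt_y=3.8637
    x: enter (2,4) at t=0.1967
    x: enter (1,4) at t=1.2320
    x: enter (0,4) at t=2.2673 ← occupied
  → r_1 = 2.2673
beam 2: φ=-45°, α=210°
  dir = (cos 210°, sin 210°) = (-0.8660, -0.5000); from cell (3,4)
  next x-line at t=0.2194, next y-line at t=0.4200; Δt_x=1.1547, Δt_y=2.0000
    x: enter (2,4) at t=0.2194
    y: enter (2,3) at t=0.4200
    x: enter (1,3) at t=1.3741
    y: enter (1,2) at t=2.4200
    x: enter (0,2) at t=2.5288 ← occupied
  → r_2 = 2.5288
beam 3: φ=0°, α=255°
  dir = (cos 255°, sin 255°) = (-0.2588, -0.9659); from cell (3,4)
  next x-line at t=0.7341, next y-line at t=0.2174; Δt_x=3.8637, Δt_y=1.0353
    y: enter (3,3) at t=0.2174
    x: enter (2,3) at t=0.7341
    y: enter (2,2) at t=1.2527
    y: enter (2,1) at t=2.2880
    y: enter (2,0) at t=3.3232 ← occupied
  → r_3 = 3.3232
beam 4: φ=45°, α=300°
  dir = (cos 300°, sin 300°) = (0.5000, -0.8660); from cell (3,4)
  next x-line at t=1.6200, next y-line at t=0.2425; Δt_x=2.0000, Δt_y=1.1547
    y: enter (3,3) at t=0.2425
    y: enter (3,2) at t=1.3972
    x: enter (4,2) at t=1.6200
    y: enter (4,1) at t=2.5519
    x: enter (5,1) at t=3.6200 ← occupied
  → r_4 = 3.6200
beam 5: φ=90°, α=345°
  dir = (cos 345°, sin 345°) = (0.9659, -0.2588); from cell (3,4)
  next x-line at t=0.8386, next y-line at t=0.8114; Δt_x=1.0353, Δt_y=3.8637
    y: enter (3,3) at t=0.8114
    x: enter (4,3) at t=0.8386
    x: enter (5,3) at t=1.8738 ← occupied
  → r_5 = 1.8738

ranges = [2.2673, 2.5288, 3.3232, 3.6200, 1.8738]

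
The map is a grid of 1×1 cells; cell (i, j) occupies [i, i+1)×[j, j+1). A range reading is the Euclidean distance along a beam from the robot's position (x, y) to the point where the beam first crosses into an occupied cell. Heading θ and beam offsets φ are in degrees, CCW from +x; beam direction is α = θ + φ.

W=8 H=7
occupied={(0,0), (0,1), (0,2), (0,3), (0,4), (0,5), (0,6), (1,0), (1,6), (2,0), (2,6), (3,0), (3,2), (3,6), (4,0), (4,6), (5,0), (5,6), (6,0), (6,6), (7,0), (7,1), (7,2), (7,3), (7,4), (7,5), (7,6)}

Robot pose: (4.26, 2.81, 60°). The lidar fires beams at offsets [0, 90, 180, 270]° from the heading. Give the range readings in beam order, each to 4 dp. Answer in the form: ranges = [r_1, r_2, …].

beam 1: φ=0°, α=60°
  direction (0.5000, 0.8660); cell (4,2); t to first gridline: x 1.4800, y 0.2194 (then +2.0000 / +1.1547)
    (4,3) via y @ 0.2194
    (4,4) via y @ 1.3741
    (5,4) via x @ 1.4800
    (5,5) via y @ 2.5288
    (6,5) via x @ 3.4800
    (6,6) via y @ 3.6835  # hit
  → r_1 = 3.6835
beam 2: φ=90°, α=150°
  direction (-0.8660, 0.5000); cell (4,2); t to first gridline: x 0.3002, y 0.3800 (then +1.1547 / +2.0000)
    (3,2) via x @ 0.3002  # hit
  → r_2 = 0.3002
beam 3: φ=180°, α=240°
  direction (-0.5000, -0.8660); cell (4,2); t to first gridline: x 0.5200, y 0.9353 (then +2.0000 / +1.1547)
    (3,2) via x @ 0.5200  # hit
  → r_3 = 0.5200
beam 4: φ=270°, α=330°
  direction (0.8660, -0.5000); cell (4,2); t to first gridline: x 0.8545, y 1.6200 (then +1.1547 / +2.0000)
    (5,2) via x @ 0.8545
    (5,1) via y @ 1.6200
    (6,1) via x @ 2.0092
    (7,1) via x @ 3.1639  # hit
  → r_4 = 3.1639

ranges = [3.6835, 0.3002, 0.5200, 3.1639]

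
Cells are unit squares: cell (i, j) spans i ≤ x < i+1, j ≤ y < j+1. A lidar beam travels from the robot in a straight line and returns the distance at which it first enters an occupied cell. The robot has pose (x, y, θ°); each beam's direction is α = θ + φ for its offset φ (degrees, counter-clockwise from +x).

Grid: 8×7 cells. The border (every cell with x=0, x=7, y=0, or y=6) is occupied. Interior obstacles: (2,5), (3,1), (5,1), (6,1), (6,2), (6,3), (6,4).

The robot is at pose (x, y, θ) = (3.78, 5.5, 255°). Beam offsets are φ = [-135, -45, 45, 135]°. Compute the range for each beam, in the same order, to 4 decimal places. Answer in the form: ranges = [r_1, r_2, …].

ranges = [0.5774, 0.9007, 4.0415, 1.0000]

beam 1: φ=-135°, α=120°
  d=(-0.5000,0.8660)  start (3,5)  tX=1.5600 tY=0.5774  stride 1/|dx|=2.0000 1/|dy|=1.1547
    cross y-line → (3,6), t=0.5774 (wall)
  → r_1 = 0.5774
beam 2: φ=-45°, α=210°
  d=(-0.8660,-0.5000)  start (3,5)  tX=0.9007 tY=1.0000  stride 1/|dx|=1.1547 1/|dy|=2.0000
    cross x-line → (2,5), t=0.9007 (wall)
  → r_2 = 0.9007
beam 3: φ=45°, α=300°
  d=(0.5000,-0.8660)  start (3,5)  tX=0.4400 tY=0.5774  stride 1/|dx|=2.0000 1/|dy|=1.1547
    cross x-line → (4,5), t=0.4400
    cross y-line → (4,4), t=0.5774
    cross y-line → (4,3), t=1.7321
    cross x-line → (5,3), t=2.4400
    cross y-line → (5,2), t=2.8868
    cross y-line → (5,1), t=4.0415 (wall)
  → r_3 = 4.0415
beam 4: φ=135°, α=30°
  d=(0.8660,0.5000)  start (3,5)  tX=0.2540 tY=1.0000  stride 1/|dx|=1.1547 1/|dy|=2.0000
    cross x-line → (4,5), t=0.2540
    cross y-line → (4,6), t=1.0000 (wall)
  → r_4 = 1.0000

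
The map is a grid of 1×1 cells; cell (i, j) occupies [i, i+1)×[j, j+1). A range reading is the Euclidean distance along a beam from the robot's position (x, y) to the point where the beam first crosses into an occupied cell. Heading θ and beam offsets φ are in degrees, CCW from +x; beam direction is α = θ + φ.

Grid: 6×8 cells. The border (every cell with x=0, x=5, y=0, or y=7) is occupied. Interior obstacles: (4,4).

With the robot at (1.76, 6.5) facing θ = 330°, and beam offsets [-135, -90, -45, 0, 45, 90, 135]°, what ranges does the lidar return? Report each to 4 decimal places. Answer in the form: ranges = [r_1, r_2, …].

beam 1: φ=-135°, α=195°
  dir = (cos 195°, sin 195°) = (-0.9659, -0.2588); from cell (1,6)
  next x-line at t=0.7868, next y-line at t=1.9319; Δt_x=1.0353, Δt_y=3.8637
    x: enter (0,6) at t=0.7868 ← occupied
  → r_1 = 0.7868
beam 2: φ=-90°, α=240°
  dir = (cos 240°, sin 240°) = (-0.5000, -0.8660); from cell (1,6)
  next x-line at t=1.5200, next y-line at t=0.5774; Δt_x=2.0000, Δt_y=1.1547
    y: enter (1,5) at t=0.5774
    x: enter (0,5) at t=1.5200 ← occupied
  → r_2 = 1.5200
beam 3: φ=-45°, α=285°
  dir = (cos 285°, sin 285°) = (0.2588, -0.9659); from cell (1,6)
  next x-line at t=0.9273, next y-line at t=0.5176; Δt_x=3.8637, Δt_y=1.0353
    y: enter (1,5) at t=0.5176
    x: enter (2,5) at t=0.9273
    y: enter (2,4) at t=1.5529
    y: enter (2,3) at t=2.5882
    y: enter (2,2) at t=3.6235
    y: enter (2,1) at t=4.6587
    x: enter (3,1) at t=4.7910
    y: enter (3,0) at t=5.6940 ← occupied
  → r_3 = 5.6940
beam 4: φ=0°, α=330°
  dir = (cos 330°, sin 330°) = (0.8660, -0.5000); from cell (1,6)
  next x-line at t=0.2771, next y-line at t=1.0000; Δt_x=1.1547, Δt_y=2.0000
    x: enter (2,6) at t=0.2771
    y: enter (2,5) at t=1.0000
    x: enter (3,5) at t=1.4318
    x: enter (4,5) at t=2.5865
    y: enter (4,4) at t=3.0000 ← occupied
  → r_4 = 3.0000
beam 5: φ=45°, α=15°
  dir = (cos 15°, sin 15°) = (0.9659, 0.2588); from cell (1,6)
  next x-line at t=0.2485, next y-line at t=1.9319; Δt_x=1.0353, Δt_y=3.8637
    x: enter (2,6) at t=0.2485
    x: enter (3,6) at t=1.2837
    y: enter (3,7) at t=1.9319 ← occupied
  → r_5 = 1.9319
beam 6: φ=90°, α=60°
  dir = (cos 60°, sin 60°) = (0.5000, 0.8660); from cell (1,6)
  next x-line at t=0.4800, next y-line at t=0.5774; Δt_x=2.0000, Δt_y=1.1547
    x: enter (2,6) at t=0.4800
    y: enter (2,7) at t=0.5774 ← occupied
  → r_6 = 0.5774
beam 7: φ=135°, α=105°
  dir = (cos 105°, sin 105°) = (-0.2588, 0.9659); from cell (1,6)
  next x-line at t=2.9364, next y-line at t=0.5176; Δt_x=3.8637, Δt_y=1.0353
    y: enter (1,7) at t=0.5176 ← occupied
  → r_7 = 0.5176

ranges = [0.7868, 1.5200, 5.6940, 3.0000, 1.9319, 0.5774, 0.5176]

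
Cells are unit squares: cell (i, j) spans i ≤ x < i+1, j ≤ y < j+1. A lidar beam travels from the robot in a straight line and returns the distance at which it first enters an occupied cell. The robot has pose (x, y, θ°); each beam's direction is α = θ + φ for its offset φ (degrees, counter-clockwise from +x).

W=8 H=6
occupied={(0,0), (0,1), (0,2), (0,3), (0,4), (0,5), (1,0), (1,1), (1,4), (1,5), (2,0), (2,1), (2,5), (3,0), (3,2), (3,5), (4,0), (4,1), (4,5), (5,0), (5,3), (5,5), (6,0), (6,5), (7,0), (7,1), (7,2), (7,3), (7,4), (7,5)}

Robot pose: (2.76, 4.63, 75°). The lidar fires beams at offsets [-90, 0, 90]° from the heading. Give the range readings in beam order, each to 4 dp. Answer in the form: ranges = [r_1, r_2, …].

beam 1: φ=-90°, α=345°
  dir = (cos 345°, sin 345°) = (0.9659, -0.2588); from cell (2,4)
  next x-line at t=0.2485, next y-line at t=2.4341; Δt_x=1.0353, Δt_y=3.8637
    x: enter (3,4) at t=0.2485
    x: enter (4,4) at t=1.2837
    x: enter (5,4) at t=2.3190
    y: enter (5,3) at t=2.4341 ← occupied
  → r_1 = 2.4341
beam 2: φ=0°, α=75°
  dir = (cos 75°, sin 75°) = (0.2588, 0.9659); from cell (2,4)
  next x-line at t=0.9273, next y-line at t=0.3831; Δt_x=3.8637, Δt_y=1.0353
    y: enter (2,5) at t=0.3831 ← occupied
  → r_2 = 0.3831
beam 3: φ=90°, α=165°
  dir = (cos 165°, sin 165°) = (-0.9659, 0.2588); from cell (2,4)
  next x-line at t=0.7868, next y-line at t=1.4296; Δt_x=1.0353, Δt_y=3.8637
    x: enter (1,4) at t=0.7868 ← occupied
  → r_3 = 0.7868

ranges = [2.4341, 0.3831, 0.7868]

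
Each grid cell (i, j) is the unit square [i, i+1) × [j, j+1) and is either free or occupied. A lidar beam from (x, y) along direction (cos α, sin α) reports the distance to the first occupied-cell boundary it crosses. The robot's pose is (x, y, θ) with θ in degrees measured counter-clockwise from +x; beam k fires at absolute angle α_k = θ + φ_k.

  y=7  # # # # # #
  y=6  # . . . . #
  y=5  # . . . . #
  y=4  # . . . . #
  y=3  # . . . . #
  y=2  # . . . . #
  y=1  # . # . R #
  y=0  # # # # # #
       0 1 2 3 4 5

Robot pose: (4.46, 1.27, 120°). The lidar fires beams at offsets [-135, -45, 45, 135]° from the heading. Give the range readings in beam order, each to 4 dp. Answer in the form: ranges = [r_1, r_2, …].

beam 1: φ=-135°, α=345°
  d=(0.9659,-0.2588)  start (4,1)  tX=0.5590 tY=1.0432  stride 1/|dx|=1.0353 1/|dy|=3.8637
    cross x-line → (5,1), t=0.5590 (wall)
  → r_1 = 0.5590
beam 2: φ=-45°, α=75°
  d=(0.2588,0.9659)  start (4,1)  tX=2.0864 tY=0.7558  stride 1/|dx|=3.8637 1/|dy|=1.0353
    cross y-line → (4,2), t=0.7558
    cross y-line → (4,3), t=1.7910
    cross x-line → (5,3), t=2.0864 (wall)
  → r_2 = 2.0864
beam 3: φ=45°, α=165°
  d=(-0.9659,0.2588)  start (4,1)  tX=0.4762 tY=2.8205  stride 1/|dx|=1.0353 1/|dy|=3.8637
    cross x-line → (3,1), t=0.4762
    cross x-line → (2,1), t=1.5115 (wall)
  → r_3 = 1.5115
beam 4: φ=135°, α=255°
  d=(-0.2588,-0.9659)  start (4,1)  tX=1.7773 tY=0.2795  stride 1/|dx|=3.8637 1/|dy|=1.0353
    cross y-line → (4,0), t=0.2795 (wall)
  → r_4 = 0.2795

ranges = [0.5590, 2.0864, 1.5115, 0.2795]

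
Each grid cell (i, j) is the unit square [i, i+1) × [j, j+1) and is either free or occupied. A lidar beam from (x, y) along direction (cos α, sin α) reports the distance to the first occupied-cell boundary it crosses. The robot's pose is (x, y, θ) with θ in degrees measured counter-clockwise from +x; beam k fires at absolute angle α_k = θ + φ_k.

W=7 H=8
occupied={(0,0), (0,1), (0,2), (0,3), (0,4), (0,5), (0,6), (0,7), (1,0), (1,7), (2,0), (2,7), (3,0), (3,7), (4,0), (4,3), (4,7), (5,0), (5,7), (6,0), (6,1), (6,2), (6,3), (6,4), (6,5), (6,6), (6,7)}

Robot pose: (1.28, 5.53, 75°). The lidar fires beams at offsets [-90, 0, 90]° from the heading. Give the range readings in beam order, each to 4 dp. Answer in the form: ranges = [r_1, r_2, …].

beam 1: φ=-90°, α=345°
  direction (0.9659, -0.2588); cell (1,5); t to first gridline: x 0.7454, y 2.0478 (then +1.0353 / +3.8637)
    (2,5) via x @ 0.7454
    (3,5) via x @ 1.7807
    (3,4) via y @ 2.0478
    (4,4) via x @ 2.8160
    (5,4) via x @ 3.8512
    (6,4) via x @ 4.8865  # hit
  → r_1 = 4.8865
beam 2: φ=0°, α=75°
  direction (0.2588, 0.9659); cell (1,5); t to first gridline: x 2.7819, y 0.4866 (then +3.8637 / +1.0353)
    (1,6) via y @ 0.4866
    (1,7) via y @ 1.5219  # hit
  → r_2 = 1.5219
beam 3: φ=90°, α=165°
  direction (-0.9659, 0.2588); cell (1,5); t to first gridline: x 0.2899, y 1.8159 (then +1.0353 / +3.8637)
    (0,5) via x @ 0.2899  # hit
  → r_3 = 0.2899

ranges = [4.8865, 1.5219, 0.2899]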